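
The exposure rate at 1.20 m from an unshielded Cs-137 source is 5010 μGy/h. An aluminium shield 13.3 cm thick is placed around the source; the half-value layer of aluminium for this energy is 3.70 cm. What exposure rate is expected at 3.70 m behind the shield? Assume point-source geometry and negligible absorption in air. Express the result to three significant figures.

Distance alone: (1.20/3.70)² = 0.1052, so 5010 × 0.1052 = 527.1 μGy/h.
Shield: 13.3/3.70 = 3.595 half-value layers → attenuation 2^(−3.595) = 0.08276.
Combined: 527.1 × 0.08276 = 43.62 μGy/h.

43.6 μGy/h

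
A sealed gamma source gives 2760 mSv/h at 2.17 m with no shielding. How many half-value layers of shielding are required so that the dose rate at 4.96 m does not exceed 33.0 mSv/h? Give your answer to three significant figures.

4.00 half-value layers

At 4.96 m, distance alone gives (2.17/4.96)² = 0.1914, so 2760 × 0.1914 = 528.3 mSv/h.
Further attenuation needed: 528.3/33.0 = 16.01.
n = log₂(16.01) = 4.001 half-value layers.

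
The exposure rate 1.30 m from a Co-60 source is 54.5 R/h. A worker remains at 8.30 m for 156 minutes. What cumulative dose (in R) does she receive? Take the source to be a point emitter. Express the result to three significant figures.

By the inverse-square law, rate at 8.30 m:
(1.30/8.30)² = 0.02453, so 54.5 × 0.02453 = 1.337 R/h.
Dose = rate × time = 1.337 R/h × 2.600 h = 3.476 R.

3.48 R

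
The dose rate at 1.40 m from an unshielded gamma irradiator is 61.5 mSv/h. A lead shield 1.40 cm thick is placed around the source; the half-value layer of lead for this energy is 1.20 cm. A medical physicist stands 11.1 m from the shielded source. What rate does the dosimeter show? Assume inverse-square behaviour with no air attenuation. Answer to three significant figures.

0.436 mSv/h

Distance alone: 61.5 × (1.40/11.1)² = 61.5 × 0.01591 = 0.9785 mSv/h.
Shield: 1.40/1.20 = 1.167 half-value layers → attenuation 2^(−1.167) = 0.4453.
Combined: 0.9785 × 0.4453 = 0.4357 mSv/h.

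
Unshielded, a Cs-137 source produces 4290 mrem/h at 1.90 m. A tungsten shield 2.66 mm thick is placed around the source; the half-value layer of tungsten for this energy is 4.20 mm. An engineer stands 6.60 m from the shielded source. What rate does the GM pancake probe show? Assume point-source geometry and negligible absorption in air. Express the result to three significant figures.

Distance alone: 4290 × (1.90/6.60)² = 4290 × 0.08287 = 355.5 mrem/h.
Shield: 2.66/4.20 = 0.6333 half-value layers → attenuation 2^(−0.6333) = 0.6447.
Combined: 355.5 × 0.6447 = 229.2 mrem/h.

229 mrem/h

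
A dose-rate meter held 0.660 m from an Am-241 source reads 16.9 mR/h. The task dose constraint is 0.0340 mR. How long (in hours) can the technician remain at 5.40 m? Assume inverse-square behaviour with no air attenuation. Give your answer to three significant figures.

0.135 h

Intensity scales as (d₁/d₂)², so rate at 5.40 m:
(0.660/5.40)² = 0.01494, so 16.9 × 0.01494 = 0.2525 mR/h.
Stay time = 0.0340 mR ÷ 0.2525 mR/h = 0.1347 h.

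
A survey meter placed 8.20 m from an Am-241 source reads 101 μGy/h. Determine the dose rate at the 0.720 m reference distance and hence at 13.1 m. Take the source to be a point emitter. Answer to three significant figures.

Since intensity falls as 1/r²,
At 0.720 m: (8.20/0.720)² = 129.7, so 101 × 129.7 = 13100 μGy/h
At 13.1 m: 13100 × (0.720/13.1)² = 13100 × 0.003021 = 39.58 μGy/h.

13100 μGy/h; 39.6 μGy/h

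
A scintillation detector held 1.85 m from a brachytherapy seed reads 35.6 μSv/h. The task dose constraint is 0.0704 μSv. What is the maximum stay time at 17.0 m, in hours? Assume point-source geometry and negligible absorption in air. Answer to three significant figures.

0.167 h

Applying the 1/r² law, rate at 17.0 m:
(1.85/17.0)² = 0.01184, so 35.6 × 0.01184 = 0.4215 μSv/h.
Stay time = 0.0704 μSv ÷ 0.4215 μSv/h = 0.1670 h.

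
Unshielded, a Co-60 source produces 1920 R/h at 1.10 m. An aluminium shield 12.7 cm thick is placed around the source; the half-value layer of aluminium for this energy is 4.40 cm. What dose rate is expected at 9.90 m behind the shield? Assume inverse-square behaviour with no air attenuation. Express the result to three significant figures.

3.21 R/h

Distance alone: 1920 × (1.10/9.90)² = 1920 × 0.01235 = 23.71 R/h.
Shield: 12.7/4.40 = 2.886 half-value layers → attenuation 2^(−2.886) = 0.1353.
Combined: 23.71 × 0.1353 = 3.208 R/h.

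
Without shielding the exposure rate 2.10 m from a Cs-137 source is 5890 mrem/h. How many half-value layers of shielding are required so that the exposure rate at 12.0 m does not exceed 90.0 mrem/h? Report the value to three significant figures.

1.00 half-value layers

At 12.0 m, distance alone gives (2.10/12.0)² = 0.03063, so 5890 × 0.03063 = 180.4 mrem/h.
Further attenuation needed: 180.4/90.0 = 2.004.
n = log₂(2.004) = 1.003 half-value layers.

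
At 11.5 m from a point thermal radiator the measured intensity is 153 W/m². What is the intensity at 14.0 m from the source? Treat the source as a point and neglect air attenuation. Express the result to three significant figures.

103 W/m²

Since intensity falls as 1/r², scaling from 11.5 m to 14.0 m:
(11.5/14.0)² = 0.6747, so 153 × 0.6747 = 103.2 W/m².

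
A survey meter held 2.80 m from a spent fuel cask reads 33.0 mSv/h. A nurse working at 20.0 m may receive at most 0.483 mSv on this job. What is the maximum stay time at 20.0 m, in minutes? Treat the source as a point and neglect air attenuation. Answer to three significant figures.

44.8 min

Intensity scales as (d₁/d₂)², so rate at 20.0 m:
(2.80/20.0)² = 0.01960, so 33.0 × 0.01960 = 0.6468 mSv/h.
Stay time = 0.483 mSv ÷ 0.6468 mSv/h = 0.7468 h = 44.81 min.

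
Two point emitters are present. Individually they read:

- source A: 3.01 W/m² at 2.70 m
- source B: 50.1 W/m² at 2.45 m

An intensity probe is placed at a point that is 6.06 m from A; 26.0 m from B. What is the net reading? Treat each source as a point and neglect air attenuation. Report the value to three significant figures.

By superposition, sum each source's inverse-square contribution:
A: 3.01 × (2.70/6.06)² = 0.5975 W/m²
B: 50.1 × (2.45/26.0)² = 0.4449 W/m²
Total = 0.5975 + 0.4449 = 1.042 W/m².

1.04 W/m²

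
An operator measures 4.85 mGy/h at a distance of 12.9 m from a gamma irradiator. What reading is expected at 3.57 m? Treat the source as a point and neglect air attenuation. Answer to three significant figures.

Applying the 1/r² law, the rate at 3.57 m is
4.85 × (12.9/3.57)² = 4.85 × 13.06 = 63.34 mGy/h.

63.3 mGy/h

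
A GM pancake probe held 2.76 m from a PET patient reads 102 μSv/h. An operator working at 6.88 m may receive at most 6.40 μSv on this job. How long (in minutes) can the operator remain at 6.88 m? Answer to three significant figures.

23.4 min

Intensity scales as (d₁/d₂)², so rate at 6.88 m:
102 × (2.76/6.88)² = 102 × 0.1609 = 16.41 μSv/h.
Stay time = 6.40 μSv ÷ 16.41 μSv/h = 0.3900 h = 23.40 min.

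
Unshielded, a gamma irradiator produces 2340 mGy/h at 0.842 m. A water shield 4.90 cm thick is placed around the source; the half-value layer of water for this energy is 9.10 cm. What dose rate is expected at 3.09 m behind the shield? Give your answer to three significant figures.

120 mGy/h

Distance alone: 2340 × (0.842/3.09)² = 2340 × 0.07425 = 173.7 mGy/h.
Shield: 4.90/9.10 = 0.5385 half-value layers → attenuation 2^(−0.5385) = 0.6885.
Combined: 173.7 × 0.6885 = 119.6 mGy/h.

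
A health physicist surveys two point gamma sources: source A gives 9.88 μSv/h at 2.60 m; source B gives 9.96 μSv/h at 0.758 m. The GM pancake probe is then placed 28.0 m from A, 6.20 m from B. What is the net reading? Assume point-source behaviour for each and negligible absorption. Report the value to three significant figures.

Each source contributes Iᵢ·(dᵢ/rᵢ)²; contributions add.
A: 9.88 × (2.60/28.0)² = 0.08519 μSv/h
B: 9.96 × (0.758/6.20)² = 0.1489 μSv/h
Total = 0.08519 + 0.1489 = 0.2341 μSv/h.

0.234 μSv/h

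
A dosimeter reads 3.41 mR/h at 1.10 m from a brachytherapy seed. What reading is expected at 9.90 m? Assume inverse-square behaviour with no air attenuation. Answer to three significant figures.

0.0421 mR/h

Intensity scales as (d₁/d₂)², so the rate at 9.90 m is
(1.10/9.90)² = 0.01235, so 3.41 × 0.01235 = 0.04211 mR/h.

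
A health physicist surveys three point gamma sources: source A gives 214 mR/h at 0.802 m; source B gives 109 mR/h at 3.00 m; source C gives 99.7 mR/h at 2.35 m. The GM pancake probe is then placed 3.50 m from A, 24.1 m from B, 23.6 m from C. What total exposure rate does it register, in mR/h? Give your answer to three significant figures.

Each source contributes Iᵢ·(dᵢ/rᵢ)²; contributions add.
A: 214 × (0.802/3.50)² = 11.24 mR/h
B: 109 × (3.00/24.1)² = 1.689 mR/h
C: 99.7 × (2.35/23.6)² = 0.9886 mR/h
Total = 11.24 + 1.689 + 0.9886 = 13.92 mR/h.

13.9 mR/h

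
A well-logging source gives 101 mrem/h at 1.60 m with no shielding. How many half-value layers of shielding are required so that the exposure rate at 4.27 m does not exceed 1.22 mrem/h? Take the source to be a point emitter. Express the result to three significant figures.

3.54 half-value layers

At 4.27 m, distance alone gives (1.60/4.27)² = 0.1404, so 101 × 0.1404 = 14.18 mrem/h.
Further attenuation needed: 14.18/1.22 = 11.62.
n = log₂(11.62) = 3.539 half-value layers.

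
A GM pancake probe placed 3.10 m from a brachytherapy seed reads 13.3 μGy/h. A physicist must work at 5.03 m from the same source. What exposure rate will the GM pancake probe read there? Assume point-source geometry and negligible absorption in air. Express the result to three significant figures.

Using I₁d₁² = I₂d₂², scaling from 3.10 m to 5.03 m:
13.3 × (3.10/5.03)² = 13.3 × 0.3798 = 5.051 μGy/h.

5.05 μGy/h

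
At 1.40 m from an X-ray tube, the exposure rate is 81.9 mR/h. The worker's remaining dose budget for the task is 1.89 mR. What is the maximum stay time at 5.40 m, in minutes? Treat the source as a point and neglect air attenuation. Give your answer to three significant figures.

Intensity scales as (d₁/d₂)², so rate at 5.40 m:
81.9 × (1.40/5.40)² = 81.9 × 0.06722 = 5.505 mR/h.
Stay time = 1.89 mR ÷ 5.505 mR/h = 0.3433 h = 20.60 min.

20.6 min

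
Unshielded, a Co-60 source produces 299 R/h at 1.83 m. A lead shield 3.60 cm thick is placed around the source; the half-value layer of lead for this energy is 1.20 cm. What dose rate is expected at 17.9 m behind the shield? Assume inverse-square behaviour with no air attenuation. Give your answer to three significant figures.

Distance alone: 299 × (1.83/17.9)² = 299 × 0.01045 = 3.125 R/h.
Shield: 3.60/1.20 = 3.000 half-value layers → attenuation 2^(−3.000) = 0.1250.
Combined: 3.125 × 0.1250 = 0.3906 R/h.

0.391 R/h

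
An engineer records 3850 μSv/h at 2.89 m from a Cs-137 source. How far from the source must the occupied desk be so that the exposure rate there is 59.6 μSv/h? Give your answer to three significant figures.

23.2 m

By the inverse-square law, d₂ = d₁·√(I₁/I₂).
I₁/I₂ = 3850/59.6 = 64.60, so d₂ = 2.89 × √64.60 = 23.23 m.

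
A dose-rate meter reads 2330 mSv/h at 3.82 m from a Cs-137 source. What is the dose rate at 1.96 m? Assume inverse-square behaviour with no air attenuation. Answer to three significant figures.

Since intensity falls as 1/r², the rate at 1.96 m is
2330 × (3.82/1.96)² = 2330 × 3.799 = 8852 mSv/h.

8850 mSv/h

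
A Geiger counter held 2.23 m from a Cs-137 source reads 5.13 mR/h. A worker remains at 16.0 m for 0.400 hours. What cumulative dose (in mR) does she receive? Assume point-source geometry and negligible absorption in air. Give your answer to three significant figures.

Since intensity falls as 1/r², rate at 16.0 m:
5.13 × (2.23/16.0)² = 5.13 × 0.01943 = 0.09968 mR/h.
Dose = rate × time = 0.09968 mR/h × 0.4000 h = 0.03987 mR.

0.0399 mR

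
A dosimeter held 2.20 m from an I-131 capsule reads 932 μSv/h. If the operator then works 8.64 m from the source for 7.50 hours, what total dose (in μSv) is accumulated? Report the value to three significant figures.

453 μSv

Applying the 1/r² law, rate at 8.64 m:
(2.20/8.64)² = 0.06484, so 932 × 0.06484 = 60.43 μSv/h.
Dose = rate × time = 60.43 μSv/h × 7.500 h = 453.2 μSv.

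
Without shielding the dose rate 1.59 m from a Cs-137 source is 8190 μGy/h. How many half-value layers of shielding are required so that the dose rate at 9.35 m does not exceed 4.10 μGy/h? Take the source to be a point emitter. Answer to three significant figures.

5.85 half-value layers

At 9.35 m, distance alone gives (1.59/9.35)² = 0.02892, so 8190 × 0.02892 = 236.9 μGy/h.
Further attenuation needed: 236.9/4.10 = 57.78.
n = log₂(57.78) = 5.852 half-value layers.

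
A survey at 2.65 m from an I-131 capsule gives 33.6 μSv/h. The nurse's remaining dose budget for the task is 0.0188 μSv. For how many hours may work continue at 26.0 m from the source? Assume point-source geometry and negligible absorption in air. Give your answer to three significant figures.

0.0539 h

Using I₁d₁² = I₂d₂², rate at 26.0 m:
(2.65/26.0)² = 0.01039, so 33.6 × 0.01039 = 0.3491 μSv/h.
Stay time = 0.0188 μSv ÷ 0.3491 μSv/h = 0.05385 h.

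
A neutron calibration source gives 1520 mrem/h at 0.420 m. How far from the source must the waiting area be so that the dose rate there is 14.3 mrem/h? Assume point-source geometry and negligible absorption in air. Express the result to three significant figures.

4.33 m

Using I₁d₁² = I₂d₂², d₂ = d₁·√(I₁/I₂).
I₁/I₂ = 1520/14.3 = 106.3, so d₂ = 0.420 × √106.3 = 4.330 m.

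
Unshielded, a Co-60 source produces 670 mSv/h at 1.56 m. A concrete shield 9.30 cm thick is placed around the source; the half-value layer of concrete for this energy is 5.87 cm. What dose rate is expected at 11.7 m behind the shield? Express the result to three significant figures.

Distance alone: 670 × (1.56/11.7)² = 670 × 0.01778 = 11.91 mSv/h.
Shield: 9.30/5.87 = 1.584 half-value layers → attenuation 2^(−1.584) = 0.3336.
Combined: 11.91 × 0.3336 = 3.973 mSv/h.

3.97 mSv/h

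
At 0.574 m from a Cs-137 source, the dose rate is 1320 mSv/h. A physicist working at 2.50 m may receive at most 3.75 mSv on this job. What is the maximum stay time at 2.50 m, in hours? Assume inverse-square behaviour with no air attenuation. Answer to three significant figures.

0.0539 h

Applying the 1/r² law, rate at 2.50 m:
1320 × (0.574/2.50)² = 1320 × 0.05272 = 69.59 mSv/h.
Stay time = 3.75 mSv ÷ 69.59 mSv/h = 0.05389 h.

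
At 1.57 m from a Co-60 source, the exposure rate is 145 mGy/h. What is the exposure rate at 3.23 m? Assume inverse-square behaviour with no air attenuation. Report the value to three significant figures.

Applying the 1/r² law, the rate at 3.23 m is
145 × (1.57/3.23)² = 145 × 0.2363 = 34.26 mGy/h.

34.3 mGy/h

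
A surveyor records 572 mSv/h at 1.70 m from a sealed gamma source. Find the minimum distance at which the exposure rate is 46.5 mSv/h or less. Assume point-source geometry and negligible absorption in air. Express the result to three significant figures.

Using I₁d₁² = I₂d₂², d₂ = d₁·√(I₁/I₂).
I₁/I₂ = 572/46.5 = 12.30, so d₂ = 1.70 × √12.30 = 5.962 m.

5.96 m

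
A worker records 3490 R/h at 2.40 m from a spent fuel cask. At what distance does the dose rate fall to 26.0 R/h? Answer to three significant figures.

27.8 m

Using I₁d₁² = I₂d₂², d₂ = d₁·√(I₁/I₂).
I₁/I₂ = 3490/26.0 = 134.2, so d₂ = 2.40 × √134.2 = 27.80 m.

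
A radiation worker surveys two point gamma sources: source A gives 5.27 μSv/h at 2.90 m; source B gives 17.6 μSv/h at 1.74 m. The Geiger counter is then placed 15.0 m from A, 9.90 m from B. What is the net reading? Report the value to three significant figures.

0.741 μSv/h

By superposition, sum each source's inverse-square contribution:
A: 5.27 × (2.90/15.0)² = 0.1970 μSv/h
B: 17.6 × (1.74/9.90)² = 0.5437 μSv/h
Total = 0.1970 + 0.5437 = 0.7407 μSv/h.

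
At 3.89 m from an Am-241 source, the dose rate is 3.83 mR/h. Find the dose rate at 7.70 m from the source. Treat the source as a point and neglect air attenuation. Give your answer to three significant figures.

0.977 mR/h

Since intensity falls as 1/r², the rate at 7.70 m is
3.83 × (3.89/7.70)² = 3.83 × 0.2552 = 0.9774 mR/h.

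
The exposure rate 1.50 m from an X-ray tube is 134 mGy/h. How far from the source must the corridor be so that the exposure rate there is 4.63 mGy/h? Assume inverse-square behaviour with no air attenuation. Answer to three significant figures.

Using I₁d₁² = I₂d₂², d₂ = d₁·√(I₁/I₂).
I₁/I₂ = 134/4.63 = 28.94, so d₂ = 1.50 × √28.94 = 8.069 m.

8.07 m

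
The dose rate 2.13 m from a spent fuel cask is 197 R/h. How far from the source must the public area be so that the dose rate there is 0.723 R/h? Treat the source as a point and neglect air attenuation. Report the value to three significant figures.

35.2 m

Applying the 1/r² law, d₂ = d₁·√(I₁/I₂).
I₁/I₂ = 197/0.723 = 272.5, so d₂ = 2.13 × √272.5 = 35.16 m.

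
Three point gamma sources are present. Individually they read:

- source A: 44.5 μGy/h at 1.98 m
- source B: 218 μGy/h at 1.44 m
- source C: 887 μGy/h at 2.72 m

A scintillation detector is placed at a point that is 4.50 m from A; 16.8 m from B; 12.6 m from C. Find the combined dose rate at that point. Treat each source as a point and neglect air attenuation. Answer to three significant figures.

Each source contributes Iᵢ·(dᵢ/rᵢ)²; contributions add.
A: 44.5 × (1.98/4.50)² = 8.615 μGy/h
B: 218 × (1.44/16.8)² = 1.602 μGy/h
C: 887 × (2.72/12.6)² = 41.34 μGy/h
Total = 8.615 + 1.602 + 41.34 = 51.56 μGy/h.

51.6 μGy/h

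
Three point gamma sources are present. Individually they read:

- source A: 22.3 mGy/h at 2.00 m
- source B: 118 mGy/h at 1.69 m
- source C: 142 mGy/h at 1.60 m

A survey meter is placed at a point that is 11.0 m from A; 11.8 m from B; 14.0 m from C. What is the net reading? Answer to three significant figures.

5.01 mGy/h

Each source contributes Iᵢ·(dᵢ/rᵢ)²; contributions add.
A: 22.3 × (2.00/11.0)² = 0.7372 mGy/h
B: 118 × (1.69/11.8)² = 2.420 mGy/h
C: 142 × (1.60/14.0)² = 1.855 mGy/h
Total = 0.7372 + 2.420 + 1.855 = 5.012 mGy/h.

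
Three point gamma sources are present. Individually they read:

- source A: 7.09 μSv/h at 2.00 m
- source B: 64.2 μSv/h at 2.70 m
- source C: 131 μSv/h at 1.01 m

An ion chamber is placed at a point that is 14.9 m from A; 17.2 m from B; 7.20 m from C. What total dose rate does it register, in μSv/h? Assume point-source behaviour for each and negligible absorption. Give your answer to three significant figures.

4.29 μSv/h

Each source contributes Iᵢ·(dᵢ/rᵢ)²; contributions add.
A: 7.09 × (2.00/14.9)² = 0.1277 μSv/h
B: 64.2 × (2.70/17.2)² = 1.582 μSv/h
C: 131 × (1.01/7.20)² = 2.578 μSv/h
Total = 0.1277 + 1.582 + 2.578 = 4.288 μSv/h.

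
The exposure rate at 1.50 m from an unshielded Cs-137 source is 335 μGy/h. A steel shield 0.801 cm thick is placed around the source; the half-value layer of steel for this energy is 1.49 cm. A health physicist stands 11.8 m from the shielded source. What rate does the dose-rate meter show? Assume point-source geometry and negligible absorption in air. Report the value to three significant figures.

Distance alone: 335 × (1.50/11.8)² = 335 × 0.01616 = 5.414 μGy/h.
Shield: 0.801/1.49 = 0.5376 half-value layers → attenuation 2^(−0.5376) = 0.6889.
Combined: 5.414 × 0.6889 = 3.730 μGy/h.

3.73 μGy/h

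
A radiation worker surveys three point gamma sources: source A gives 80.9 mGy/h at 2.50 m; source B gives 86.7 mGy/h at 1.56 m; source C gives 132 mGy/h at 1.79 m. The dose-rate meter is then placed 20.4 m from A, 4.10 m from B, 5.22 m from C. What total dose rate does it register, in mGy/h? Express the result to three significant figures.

29.3 mGy/h

By superposition, sum each source's inverse-square contribution:
A: 80.9 × (2.50/20.4)² = 1.215 mGy/h
B: 86.7 × (1.56/4.10)² = 12.55 mGy/h
C: 132 × (1.79/5.22)² = 15.52 mGy/h
Total = 1.215 + 12.55 + 15.52 = 29.29 mGy/h.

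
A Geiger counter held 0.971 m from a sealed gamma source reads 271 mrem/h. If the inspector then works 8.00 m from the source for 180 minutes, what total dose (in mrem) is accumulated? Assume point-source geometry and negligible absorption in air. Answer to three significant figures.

Since intensity falls as 1/r², rate at 8.00 m:
(0.971/8.00)² = 0.01473, so 271 × 0.01473 = 3.992 mrem/h.
Dose = rate × time = 3.992 mrem/h × 3.000 h = 11.98 mrem.

12.0 mrem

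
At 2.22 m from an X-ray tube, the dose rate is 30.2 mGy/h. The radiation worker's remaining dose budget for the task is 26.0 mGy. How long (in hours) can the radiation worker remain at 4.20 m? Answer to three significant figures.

3.08 h

Intensity scales as (d₁/d₂)², so rate at 4.20 m:
30.2 × (2.22/4.20)² = 30.2 × 0.2794 = 8.438 mGy/h.
Stay time = 26.0 mGy ÷ 8.438 mGy/h = 3.081 h.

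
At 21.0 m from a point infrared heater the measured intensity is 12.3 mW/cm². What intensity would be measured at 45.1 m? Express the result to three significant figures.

2.67 mW/cm²

Since intensity falls as 1/r², scaling from 21.0 m to 45.1 m:
12.3 × (21.0/45.1)² = 12.3 × 0.2168 = 2.667 mW/cm².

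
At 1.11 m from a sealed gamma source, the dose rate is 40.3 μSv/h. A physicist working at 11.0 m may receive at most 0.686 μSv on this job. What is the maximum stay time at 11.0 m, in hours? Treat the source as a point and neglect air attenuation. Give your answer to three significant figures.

Intensity scales as (d₁/d₂)², so rate at 11.0 m:
(1.11/11.0)² = 0.01018, so 40.3 × 0.01018 = 0.4103 μSv/h.
Stay time = 0.686 μSv ÷ 0.4103 μSv/h = 1.672 h.

1.67 h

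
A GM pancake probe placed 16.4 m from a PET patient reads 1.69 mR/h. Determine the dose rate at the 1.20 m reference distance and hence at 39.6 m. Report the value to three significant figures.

316 mR/h; 0.290 mR/h

Since intensity falls as 1/r²,
At 1.20 m: (16.4/1.20)² = 186.8, so 1.69 × 186.8 = 315.7 mR/h
At 39.6 m: (1.20/39.6)² = 0.0009183, so 315.7 × 0.0009183 = 0.2899 mR/h.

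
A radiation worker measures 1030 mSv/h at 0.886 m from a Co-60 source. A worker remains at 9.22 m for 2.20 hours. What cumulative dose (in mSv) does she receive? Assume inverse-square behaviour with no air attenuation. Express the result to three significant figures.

By the inverse-square law, rate at 9.22 m:
1030 × (0.886/9.22)² = 1030 × 0.009234 = 9.511 mSv/h.
Dose = rate × time = 9.511 mSv/h × 2.200 h = 20.92 mSv.

20.9 mSv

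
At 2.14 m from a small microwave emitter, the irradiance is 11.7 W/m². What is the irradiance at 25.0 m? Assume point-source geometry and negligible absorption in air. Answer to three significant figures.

Since intensity falls as 1/r², the rate at 25.0 m is
11.7 × (2.14/25.0)² = 11.7 × 0.007327 = 0.08573 W/m².

0.0857 W/m²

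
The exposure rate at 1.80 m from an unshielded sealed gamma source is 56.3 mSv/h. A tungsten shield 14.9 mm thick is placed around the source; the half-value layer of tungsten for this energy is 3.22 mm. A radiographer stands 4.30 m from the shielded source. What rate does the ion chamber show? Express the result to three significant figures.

0.399 mSv/h

Distance alone: (1.80/4.30)² = 0.1752, so 56.3 × 0.1752 = 9.864 mSv/h.
Shield: 14.9/3.22 = 4.627 half-value layers → attenuation 2^(−4.627) = 0.04047.
Combined: 9.864 × 0.04047 = 0.3992 mSv/h.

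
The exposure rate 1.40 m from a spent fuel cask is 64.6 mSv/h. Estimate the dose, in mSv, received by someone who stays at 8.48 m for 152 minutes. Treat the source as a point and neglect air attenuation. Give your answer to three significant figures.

4.46 mSv

Since intensity falls as 1/r², rate at 8.48 m:
(1.40/8.48)² = 0.02726, so 64.6 × 0.02726 = 1.761 mSv/h.
Dose = rate × time = 1.761 mSv/h × 2.533 h = 4.461 mSv.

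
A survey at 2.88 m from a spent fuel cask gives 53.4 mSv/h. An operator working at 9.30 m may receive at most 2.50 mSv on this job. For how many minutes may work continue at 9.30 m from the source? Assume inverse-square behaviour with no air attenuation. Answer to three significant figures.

29.3 min

By the inverse-square law, rate at 9.30 m:
(2.88/9.30)² = 0.09590, so 53.4 × 0.09590 = 5.121 mSv/h.
Stay time = 2.50 mSv ÷ 5.121 mSv/h = 0.4882 h = 29.29 min.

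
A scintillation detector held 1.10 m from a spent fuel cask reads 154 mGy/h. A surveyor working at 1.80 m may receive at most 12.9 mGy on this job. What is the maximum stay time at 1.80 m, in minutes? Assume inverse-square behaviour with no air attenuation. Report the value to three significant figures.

Using I₁d₁² = I₂d₂², rate at 1.80 m:
154 × (1.10/1.80)² = 154 × 0.3735 = 57.52 mGy/h.
Stay time = 12.9 mGy ÷ 57.52 mGy/h = 0.2243 h = 13.46 min.

13.5 min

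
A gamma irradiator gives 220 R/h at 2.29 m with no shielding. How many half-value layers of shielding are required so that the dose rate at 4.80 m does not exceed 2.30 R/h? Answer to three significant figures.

At 4.80 m, distance alone gives 220 × (2.29/4.80)² = 220 × 0.2276 = 50.07 R/h.
Further attenuation needed: 50.07/2.30 = 21.77.
n = log₂(21.77) = 4.444 half-value layers.

4.44 half-value layers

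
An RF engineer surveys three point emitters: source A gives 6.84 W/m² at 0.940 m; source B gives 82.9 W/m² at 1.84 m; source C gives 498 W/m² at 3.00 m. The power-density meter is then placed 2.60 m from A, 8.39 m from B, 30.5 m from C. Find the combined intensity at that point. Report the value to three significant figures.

9.70 W/m²

Each source contributes Iᵢ·(dᵢ/rᵢ)²; contributions add.
A: 6.84 × (0.940/2.60)² = 0.8941 W/m²
B: 82.9 × (1.84/8.39)² = 3.987 W/m²
C: 498 × (3.00/30.5)² = 4.818 W/m²
Total = 0.8941 + 3.987 + 4.818 = 9.699 W/m².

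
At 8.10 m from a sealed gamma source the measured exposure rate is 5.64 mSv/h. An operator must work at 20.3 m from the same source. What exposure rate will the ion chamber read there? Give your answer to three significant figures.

0.898 mSv/h

Intensity scales as (d₁/d₂)², so scaling from 8.10 m to 20.3 m:
5.64 × (8.10/20.3)² = 5.64 × 0.1592 = 0.8979 mSv/h.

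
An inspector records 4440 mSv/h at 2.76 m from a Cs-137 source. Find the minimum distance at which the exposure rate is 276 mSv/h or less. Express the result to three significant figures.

Intensity scales as (d₁/d₂)², so d₂ = d₁·√(I₁/I₂).
I₁/I₂ = 4440/276 = 16.09, so d₂ = 2.76 × √16.09 = 11.07 m.

11.1 m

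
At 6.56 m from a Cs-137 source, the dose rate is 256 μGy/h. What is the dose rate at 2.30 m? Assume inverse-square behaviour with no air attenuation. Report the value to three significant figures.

2080 μGy/h

Applying the 1/r² law, the rate at 2.30 m is
(6.56/2.30)² = 8.135, so 256 × 8.135 = 2083 μGy/h.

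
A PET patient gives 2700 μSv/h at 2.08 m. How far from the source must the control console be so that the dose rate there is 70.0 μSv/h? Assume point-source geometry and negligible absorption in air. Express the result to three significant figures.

12.9 m

Applying the 1/r² law, d₂ = d₁·√(I₁/I₂).
I₁/I₂ = 2700/70.0 = 38.57, so d₂ = 2.08 × √38.57 = 12.92 m.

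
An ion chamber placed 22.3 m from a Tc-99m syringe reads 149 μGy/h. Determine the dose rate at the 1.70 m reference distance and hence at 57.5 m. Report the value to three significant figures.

Intensity scales as (d₁/d₂)², so
At 1.70 m: 149 × (22.3/1.70)² = 149 × 172.1 = 25640 μGy/h
At 57.5 m: (1.70/57.5)² = 0.0008741, so 25640 × 0.0008741 = 22.41 μGy/h.

25600 μGy/h; 22.4 μGy/h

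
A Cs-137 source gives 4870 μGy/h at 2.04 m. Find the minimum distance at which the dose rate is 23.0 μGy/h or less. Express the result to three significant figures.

29.7 m

Applying the 1/r² law, d₂ = d₁·√(I₁/I₂).
I₁/I₂ = 4870/23.0 = 211.7, so d₂ = 2.04 × √211.7 = 29.68 m.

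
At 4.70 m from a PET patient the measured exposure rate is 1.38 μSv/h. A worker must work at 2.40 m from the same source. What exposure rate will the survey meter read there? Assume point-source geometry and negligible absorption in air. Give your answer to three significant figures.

Intensity scales as (d₁/d₂)², so scaling from 4.70 m to 2.40 m:
(4.70/2.40)² = 3.835, so 1.38 × 3.835 = 5.292 μSv/h.

5.29 μSv/h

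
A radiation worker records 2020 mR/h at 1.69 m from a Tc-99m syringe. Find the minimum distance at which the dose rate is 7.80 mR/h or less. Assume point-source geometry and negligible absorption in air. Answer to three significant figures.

Since intensity falls as 1/r², d₂ = d₁·√(I₁/I₂).
I₁/I₂ = 2020/7.80 = 259.0, so d₂ = 1.69 × √259.0 = 27.20 m.

27.2 m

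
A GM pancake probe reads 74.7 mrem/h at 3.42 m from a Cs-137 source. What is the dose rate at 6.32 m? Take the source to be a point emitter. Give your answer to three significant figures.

21.9 mrem/h

Since intensity falls as 1/r², the rate at 6.32 m is
74.7 × (3.42/6.32)² = 74.7 × 0.2928 = 21.87 mrem/h.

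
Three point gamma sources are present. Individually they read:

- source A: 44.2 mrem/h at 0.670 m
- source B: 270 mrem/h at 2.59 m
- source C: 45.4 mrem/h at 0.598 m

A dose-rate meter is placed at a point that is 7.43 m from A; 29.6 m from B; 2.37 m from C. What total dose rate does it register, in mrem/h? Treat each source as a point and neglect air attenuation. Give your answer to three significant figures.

5.32 mrem/h

By superposition, sum each source's inverse-square contribution:
A: 44.2 × (0.670/7.43)² = 0.3594 mrem/h
B: 270 × (2.59/29.6)² = 2.067 mrem/h
C: 45.4 × (0.598/2.37)² = 2.890 mrem/h
Total = 0.3594 + 2.067 + 2.890 = 5.316 mrem/h.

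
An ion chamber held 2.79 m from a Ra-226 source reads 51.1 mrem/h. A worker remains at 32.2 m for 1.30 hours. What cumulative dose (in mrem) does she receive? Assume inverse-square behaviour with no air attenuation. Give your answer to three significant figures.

0.499 mrem

Using I₁d₁² = I₂d₂², rate at 32.2 m:
(2.79/32.2)² = 0.007508, so 51.1 × 0.007508 = 0.3837 mrem/h.
Dose = rate × time = 0.3837 mrem/h × 1.300 h = 0.4988 mrem.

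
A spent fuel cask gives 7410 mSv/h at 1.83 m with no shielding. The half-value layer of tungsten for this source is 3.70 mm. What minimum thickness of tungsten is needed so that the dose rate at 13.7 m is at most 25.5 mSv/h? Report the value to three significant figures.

At 13.7 m, distance alone gives 7410 × (1.83/13.7)² = 7410 × 0.01784 = 132.2 mSv/h.
Further attenuation needed: 132.2/25.5 = 5.184.
n = log₂(5.184) = 2.374 half-value layers.
Thickness = 2.374 × 3.70 mm = 8.784 mm.

8.78 mm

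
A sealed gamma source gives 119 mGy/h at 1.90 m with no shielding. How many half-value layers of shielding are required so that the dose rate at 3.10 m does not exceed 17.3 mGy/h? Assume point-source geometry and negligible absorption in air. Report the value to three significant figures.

At 3.10 m, distance alone gives 119 × (1.90/3.10)² = 119 × 0.3757 = 44.71 mGy/h.
Further attenuation needed: 44.71/17.3 = 2.584.
n = log₂(2.584) = 1.370 half-value layers.

1.37 half-value layers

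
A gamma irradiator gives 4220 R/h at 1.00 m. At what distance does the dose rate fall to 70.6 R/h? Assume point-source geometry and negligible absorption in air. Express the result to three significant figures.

7.73 m

Applying the 1/r² law, d₂ = d₁·√(I₁/I₂).
I₁/I₂ = 4220/70.6 = 59.77, so d₂ = 1.00 × √59.77 = 7.731 m.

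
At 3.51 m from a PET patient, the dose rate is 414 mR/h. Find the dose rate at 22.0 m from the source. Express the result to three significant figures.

10.5 mR/h

Using I₁d₁² = I₂d₂², the rate at 22.0 m is
414 × (3.51/22.0)² = 414 × 0.02545 = 10.54 mR/h.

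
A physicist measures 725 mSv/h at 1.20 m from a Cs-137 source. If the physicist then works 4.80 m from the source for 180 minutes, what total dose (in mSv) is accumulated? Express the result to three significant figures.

By the inverse-square law, rate at 4.80 m:
(1.20/4.80)² = 0.06250, so 725 × 0.06250 = 45.31 mSv/h.
Dose = rate × time = 45.31 mSv/h × 3.000 h = 135.9 mSv.

136 mSv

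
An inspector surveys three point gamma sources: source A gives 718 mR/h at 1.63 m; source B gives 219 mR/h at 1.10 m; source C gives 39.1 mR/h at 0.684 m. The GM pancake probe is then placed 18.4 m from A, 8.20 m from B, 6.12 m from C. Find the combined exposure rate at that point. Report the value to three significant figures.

By superposition, sum each source's inverse-square contribution:
A: 718 × (1.63/18.4)² = 5.635 mR/h
B: 219 × (1.10/8.20)² = 3.941 mR/h
C: 39.1 × (0.684/6.12)² = 0.4884 mR/h
Total = 5.635 + 3.941 + 0.4884 = 10.06 mR/h.

10.1 mR/h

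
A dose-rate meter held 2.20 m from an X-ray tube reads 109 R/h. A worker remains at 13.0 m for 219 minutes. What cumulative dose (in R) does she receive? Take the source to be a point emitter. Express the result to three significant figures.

11.4 R

Applying the 1/r² law, rate at 13.0 m:
(2.20/13.0)² = 0.02864, so 109 × 0.02864 = 3.122 R/h.
Dose = rate × time = 3.122 R/h × 3.650 h = 11.40 R.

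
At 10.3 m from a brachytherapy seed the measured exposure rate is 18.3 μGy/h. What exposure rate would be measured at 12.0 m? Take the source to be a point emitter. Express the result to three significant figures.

Since intensity falls as 1/r², scaling from 10.3 m to 12.0 m:
(10.3/12.0)² = 0.7367, so 18.3 × 0.7367 = 13.48 μGy/h.

13.5 μGy/h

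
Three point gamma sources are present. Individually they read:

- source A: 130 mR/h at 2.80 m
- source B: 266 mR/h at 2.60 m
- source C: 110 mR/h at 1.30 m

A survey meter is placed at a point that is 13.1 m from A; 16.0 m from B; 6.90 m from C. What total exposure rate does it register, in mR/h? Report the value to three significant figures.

16.9 mR/h

Each source contributes Iᵢ·(dᵢ/rᵢ)²; contributions add.
A: 130 × (2.80/13.1)² = 5.939 mR/h
B: 266 × (2.60/16.0)² = 7.024 mR/h
C: 110 × (1.30/6.90)² = 3.905 mR/h
Total = 5.939 + 7.024 + 3.905 = 16.87 mR/h.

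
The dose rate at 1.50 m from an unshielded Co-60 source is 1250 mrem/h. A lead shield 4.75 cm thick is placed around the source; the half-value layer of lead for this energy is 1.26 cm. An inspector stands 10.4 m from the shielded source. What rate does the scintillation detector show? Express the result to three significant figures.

Distance alone: (1.50/10.4)² = 0.02080, so 1250 × 0.02080 = 26.00 mrem/h.
Shield: 4.75/1.26 = 3.770 half-value layers → attenuation 2^(−3.770) = 0.07330.
Combined: 26.00 × 0.07330 = 1.906 mrem/h.

1.91 mrem/h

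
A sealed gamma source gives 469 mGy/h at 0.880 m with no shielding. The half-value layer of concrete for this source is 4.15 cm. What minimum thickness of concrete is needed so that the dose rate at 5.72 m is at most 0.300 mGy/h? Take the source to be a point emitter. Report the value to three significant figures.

21.6 cm

At 5.72 m, distance alone gives (0.880/5.72)² = 0.02367, so 469 × 0.02367 = 11.10 mGy/h.
Further attenuation needed: 11.10/0.300 = 37.00.
n = log₂(37.00) = 5.209 half-value layers.
Thickness = 5.209 × 4.15 cm = 21.62 cm.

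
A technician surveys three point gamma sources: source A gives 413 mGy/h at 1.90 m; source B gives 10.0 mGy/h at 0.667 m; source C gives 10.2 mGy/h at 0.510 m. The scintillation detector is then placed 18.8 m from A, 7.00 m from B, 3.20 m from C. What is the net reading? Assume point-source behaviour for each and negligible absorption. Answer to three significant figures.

By superposition, sum each source's inverse-square contribution:
A: 413 × (1.90/18.8)² = 4.218 mGy/h
B: 10.0 × (0.667/7.00)² = 0.09079 mGy/h
C: 10.2 × (0.510/3.20)² = 0.2591 mGy/h
Total = 4.218 + 0.09079 + 0.2591 = 4.568 mGy/h.

4.57 mGy/h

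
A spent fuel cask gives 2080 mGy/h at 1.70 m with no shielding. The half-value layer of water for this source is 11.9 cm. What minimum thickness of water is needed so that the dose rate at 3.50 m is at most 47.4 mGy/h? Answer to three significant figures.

40.1 cm

At 3.50 m, distance alone gives (1.70/3.50)² = 0.2359, so 2080 × 0.2359 = 490.7 mGy/h.
Further attenuation needed: 490.7/47.4 = 10.35.
n = log₂(10.35) = 3.372 half-value layers.
Thickness = 3.372 × 11.9 cm = 40.13 cm.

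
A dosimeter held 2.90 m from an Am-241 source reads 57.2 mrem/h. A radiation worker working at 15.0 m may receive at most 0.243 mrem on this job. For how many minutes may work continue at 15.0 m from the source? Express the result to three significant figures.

Applying the 1/r² law, rate at 15.0 m:
57.2 × (2.90/15.0)² = 57.2 × 0.03738 = 2.138 mrem/h.
Stay time = 0.243 mrem ÷ 2.138 mrem/h = 0.1137 h = 6.822 min.

6.82 min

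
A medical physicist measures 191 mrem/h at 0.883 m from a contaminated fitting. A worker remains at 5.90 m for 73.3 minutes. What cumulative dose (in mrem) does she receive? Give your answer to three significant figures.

5.23 mrem

Intensity scales as (d₁/d₂)², so rate at 5.90 m:
191 × (0.883/5.90)² = 191 × 0.02240 = 4.278 mrem/h.
Dose = rate × time = 4.278 mrem/h × 1.222 h = 5.228 mrem.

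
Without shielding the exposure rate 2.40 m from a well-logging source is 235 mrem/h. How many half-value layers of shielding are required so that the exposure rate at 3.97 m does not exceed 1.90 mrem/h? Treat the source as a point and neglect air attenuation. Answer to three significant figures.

At 3.97 m, distance alone gives (2.40/3.97)² = 0.3655, so 235 × 0.3655 = 85.89 mrem/h.
Further attenuation needed: 85.89/1.90 = 45.21.
n = log₂(45.21) = 5.499 half-value layers.

5.50 half-value layers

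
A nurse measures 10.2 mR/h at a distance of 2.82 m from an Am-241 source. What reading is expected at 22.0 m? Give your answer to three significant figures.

By the inverse-square law, the rate at 22.0 m is
10.2 × (2.82/22.0)² = 10.2 × 0.01643 = 0.1676 mR/h.

0.168 mR/h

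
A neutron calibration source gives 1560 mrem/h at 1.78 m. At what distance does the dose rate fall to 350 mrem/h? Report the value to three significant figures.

3.76 m

Since intensity falls as 1/r², d₂ = d₁·√(I₁/I₂).
I₁/I₂ = 1560/350 = 4.457, so d₂ = 1.78 × √4.457 = 3.758 m.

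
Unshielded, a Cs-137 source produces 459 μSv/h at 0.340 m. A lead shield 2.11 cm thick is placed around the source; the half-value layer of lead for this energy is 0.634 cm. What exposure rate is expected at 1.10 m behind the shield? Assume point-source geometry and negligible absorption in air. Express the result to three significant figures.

4.37 μSv/h

Distance alone: 459 × (0.340/1.10)² = 459 × 0.09554 = 43.85 μSv/h.
Shield: 2.11/0.634 = 3.328 half-value layers → attenuation 2^(−3.328) = 0.09958.
Combined: 43.85 × 0.09958 = 4.367 μSv/h.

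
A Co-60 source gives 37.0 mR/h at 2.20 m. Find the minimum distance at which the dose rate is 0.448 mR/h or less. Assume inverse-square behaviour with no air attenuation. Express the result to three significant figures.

Using I₁d₁² = I₂d₂², d₂ = d₁·√(I₁/I₂).
I₁/I₂ = 37.0/0.448 = 82.59, so d₂ = 2.20 × √82.59 = 19.99 m.

20.0 m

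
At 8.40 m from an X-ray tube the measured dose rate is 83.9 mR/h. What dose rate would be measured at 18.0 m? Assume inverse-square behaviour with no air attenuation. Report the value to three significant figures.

18.3 mR/h

Intensity scales as (d₁/d₂)², so scaling from 8.40 m to 18.0 m:
83.9 × (8.40/18.0)² = 83.9 × 0.2178 = 18.27 mR/h.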